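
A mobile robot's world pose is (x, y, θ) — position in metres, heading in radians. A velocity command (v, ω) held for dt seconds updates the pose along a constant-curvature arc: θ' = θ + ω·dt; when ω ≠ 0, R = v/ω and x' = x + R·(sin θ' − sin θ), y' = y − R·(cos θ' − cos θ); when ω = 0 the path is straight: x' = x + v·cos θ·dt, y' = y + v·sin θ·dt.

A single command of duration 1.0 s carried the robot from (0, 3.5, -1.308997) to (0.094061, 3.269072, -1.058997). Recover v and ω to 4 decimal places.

v = 0.2500, ω = 0.2500

Δθ = -1.058997 − -1.308997 = 0.250000
ω = Δθ/dt = 0.250000/1.0 = 0.2500
R = −Δy/(cos θ' − cos θ) = 1.0000
v = R·ω = 1.0000·0.2500 = 0.2500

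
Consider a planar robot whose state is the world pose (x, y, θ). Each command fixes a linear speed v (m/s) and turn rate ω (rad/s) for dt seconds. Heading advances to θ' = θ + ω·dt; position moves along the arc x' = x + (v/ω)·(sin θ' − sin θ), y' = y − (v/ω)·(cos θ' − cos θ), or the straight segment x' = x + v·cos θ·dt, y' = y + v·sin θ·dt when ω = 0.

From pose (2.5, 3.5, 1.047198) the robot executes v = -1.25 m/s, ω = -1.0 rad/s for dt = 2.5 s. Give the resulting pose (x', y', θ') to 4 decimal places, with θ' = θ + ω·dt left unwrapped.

(0.1762, 3.9778, -1.4528)

θ' = 1.0472 + -1.0·2.5 = -1.4528
R = v/ω = -1.25/-1.0 = 1.2500
x' = 2.5 + 1.2500·(sin -1.4528 − sin 1.0472) = 0.1762
y' = 3.5 − 1.2500·(cos -1.4528 − cos 1.0472) = 3.9778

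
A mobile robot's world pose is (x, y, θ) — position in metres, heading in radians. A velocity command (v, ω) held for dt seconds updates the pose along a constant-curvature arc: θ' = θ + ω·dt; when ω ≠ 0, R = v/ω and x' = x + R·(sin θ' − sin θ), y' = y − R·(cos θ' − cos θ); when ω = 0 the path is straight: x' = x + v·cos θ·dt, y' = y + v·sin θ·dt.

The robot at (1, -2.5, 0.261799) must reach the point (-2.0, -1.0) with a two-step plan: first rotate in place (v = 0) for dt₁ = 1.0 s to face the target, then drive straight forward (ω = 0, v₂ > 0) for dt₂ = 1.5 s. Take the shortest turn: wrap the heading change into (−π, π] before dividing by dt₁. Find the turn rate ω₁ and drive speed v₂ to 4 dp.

heading to target = atan2(-1−-2.5, -2−1) = 2.6779
Δθ = wrap(2.6779 − 0.2618) = 2.4161; ω₁ = Δθ/dt₁ = 2.4161
distance = √((-2−1)² + (-1−-2.5)²) = 3.3541; v₂ = distance/dt₂ = 2.2361

ω₁ = 2.4161, v₂ = 2.2361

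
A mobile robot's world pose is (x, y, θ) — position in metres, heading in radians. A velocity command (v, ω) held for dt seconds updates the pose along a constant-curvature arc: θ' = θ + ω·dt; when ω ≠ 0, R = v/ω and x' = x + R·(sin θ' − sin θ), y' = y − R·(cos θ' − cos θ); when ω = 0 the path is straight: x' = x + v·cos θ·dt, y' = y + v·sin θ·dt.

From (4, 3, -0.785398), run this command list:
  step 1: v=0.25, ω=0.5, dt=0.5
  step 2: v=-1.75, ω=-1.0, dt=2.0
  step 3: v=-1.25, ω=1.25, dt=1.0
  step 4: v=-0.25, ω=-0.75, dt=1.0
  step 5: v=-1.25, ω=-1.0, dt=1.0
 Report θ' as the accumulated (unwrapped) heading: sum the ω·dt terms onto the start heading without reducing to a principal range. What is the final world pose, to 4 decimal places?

step 1: θ'=-0.5354 (R=0.5000) → pose (4.0985, 2.9235, -0.5354)
step 2: θ'=-2.5354 (R=1.7500) → pose (3.9942, 5.8668, -2.5354)
step 3: θ'=-1.2854 (R=-1.0000) → pose (4.3840, 6.9702, -1.2854)
step 4: θ'=-2.0354 (R=0.3333) → pose (4.4059, 7.2134, -2.0354)
step 5: θ'=-3.0354 (R=1.2500) → pose (5.3909, 7.8963, -3.0354)

(5.3909, 7.8963, -3.0354)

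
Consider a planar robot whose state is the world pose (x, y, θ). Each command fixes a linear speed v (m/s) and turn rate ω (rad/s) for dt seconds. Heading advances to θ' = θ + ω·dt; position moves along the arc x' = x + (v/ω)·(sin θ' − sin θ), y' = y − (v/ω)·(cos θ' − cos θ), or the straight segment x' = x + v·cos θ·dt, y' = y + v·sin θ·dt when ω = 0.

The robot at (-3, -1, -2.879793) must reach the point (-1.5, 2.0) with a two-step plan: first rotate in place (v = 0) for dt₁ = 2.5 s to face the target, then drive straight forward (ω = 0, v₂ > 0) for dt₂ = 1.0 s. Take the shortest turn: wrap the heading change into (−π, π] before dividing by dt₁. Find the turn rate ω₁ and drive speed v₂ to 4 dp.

heading to target = atan2(2−-1, -1.5−-3) = 1.1071
Δθ = wrap(1.1071 − -2.8798) = -2.2962; ω₁ = Δθ/dt₁ = -0.9185
distance = √((-1.5−-3)² + (2−-1)²) = 3.3541; v₂ = distance/dt₂ = 3.3541

ω₁ = -0.9185, v₂ = 3.3541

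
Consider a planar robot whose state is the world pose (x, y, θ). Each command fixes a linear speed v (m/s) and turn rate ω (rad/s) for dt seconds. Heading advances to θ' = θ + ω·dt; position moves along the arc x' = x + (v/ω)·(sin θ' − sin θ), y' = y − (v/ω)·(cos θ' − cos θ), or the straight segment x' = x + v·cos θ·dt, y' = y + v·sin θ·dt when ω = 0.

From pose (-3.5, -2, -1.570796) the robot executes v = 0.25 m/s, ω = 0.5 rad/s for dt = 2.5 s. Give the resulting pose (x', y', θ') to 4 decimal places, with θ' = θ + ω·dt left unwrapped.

θ' = -1.5708 + 0.5·2.5 = -0.3208
R = v/ω = 0.25/0.5 = 0.5000
x' = -3.5 + 0.5000·(sin -0.3208 − sin -1.5708) = -3.1577
y' = -2 − 0.5000·(cos -0.3208 − cos -1.5708) = -2.4745

(-3.1577, -2.4745, -0.3208)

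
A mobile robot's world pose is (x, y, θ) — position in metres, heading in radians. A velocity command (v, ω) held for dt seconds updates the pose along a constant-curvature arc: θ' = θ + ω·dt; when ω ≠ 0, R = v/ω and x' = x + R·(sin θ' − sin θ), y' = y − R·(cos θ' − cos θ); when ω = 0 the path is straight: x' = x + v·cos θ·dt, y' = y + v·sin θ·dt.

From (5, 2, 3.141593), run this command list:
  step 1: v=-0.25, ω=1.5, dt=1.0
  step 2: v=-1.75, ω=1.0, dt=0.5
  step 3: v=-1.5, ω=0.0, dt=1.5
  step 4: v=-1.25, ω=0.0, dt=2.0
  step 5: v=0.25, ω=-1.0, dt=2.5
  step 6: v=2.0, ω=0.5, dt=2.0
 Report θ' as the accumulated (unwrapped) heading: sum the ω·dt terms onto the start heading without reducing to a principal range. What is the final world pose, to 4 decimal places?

(-1.1474, 7.0027, 3.6416)

step 1: θ'=4.6416 (R=-0.1667) → pose (5.1662, 2.1549, 4.6416)
step 2: θ'=5.1416 (R=-1.7500) → pose (5.0119, 3.0069, 5.1416)
step 3: θ'=5.1416 (straight) → pose (4.0756, 5.0528, 5.1416)
step 4: θ'=5.1416 (straight) → pose (3.0352, 7.3261, 5.1416)
step 5: θ'=2.6416 (R=-0.2500) → pose (2.6880, 7.0027, 2.6416)
step 6: θ'=3.6416 (R=4.0000) → pose (-1.1474, 7.0027, 3.6416)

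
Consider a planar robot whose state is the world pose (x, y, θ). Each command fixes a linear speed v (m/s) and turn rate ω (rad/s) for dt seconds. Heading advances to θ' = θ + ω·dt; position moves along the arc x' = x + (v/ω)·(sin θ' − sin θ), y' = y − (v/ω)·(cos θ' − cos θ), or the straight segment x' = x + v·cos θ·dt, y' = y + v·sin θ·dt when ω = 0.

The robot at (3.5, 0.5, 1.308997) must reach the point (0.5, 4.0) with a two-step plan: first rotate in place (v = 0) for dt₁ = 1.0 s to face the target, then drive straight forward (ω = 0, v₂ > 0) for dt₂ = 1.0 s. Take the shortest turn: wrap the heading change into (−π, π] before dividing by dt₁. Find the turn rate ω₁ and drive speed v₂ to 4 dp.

ω₁ = 0.9704, v₂ = 4.6098

heading to target = atan2(4−0.5, 0.5−3.5) = 2.2794
Δθ = wrap(2.2794 − 1.3090) = 0.9704; ω₁ = Δθ/dt₁ = 0.9704
distance = √((0.5−3.5)² + (4−0.5)²) = 4.6098; v₂ = distance/dt₂ = 4.6098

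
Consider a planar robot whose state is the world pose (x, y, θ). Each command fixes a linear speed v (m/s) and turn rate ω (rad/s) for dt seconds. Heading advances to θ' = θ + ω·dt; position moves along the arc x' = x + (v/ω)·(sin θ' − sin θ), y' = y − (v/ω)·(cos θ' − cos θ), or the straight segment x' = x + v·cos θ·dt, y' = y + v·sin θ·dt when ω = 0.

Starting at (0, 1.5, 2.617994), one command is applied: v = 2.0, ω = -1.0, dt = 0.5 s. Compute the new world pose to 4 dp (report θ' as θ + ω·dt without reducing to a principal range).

(-0.7080, 2.1915, 2.1180)

θ' = 2.6180 + -1.0·0.5 = 2.1180
R = v/ω = 2.0/-1.0 = -2.0000
x' = 0 + -2.0000·(sin 2.1180 − sin 2.6180) = -0.7080
y' = 1.5 − -2.0000·(cos 2.1180 − cos 2.6180) = 2.1915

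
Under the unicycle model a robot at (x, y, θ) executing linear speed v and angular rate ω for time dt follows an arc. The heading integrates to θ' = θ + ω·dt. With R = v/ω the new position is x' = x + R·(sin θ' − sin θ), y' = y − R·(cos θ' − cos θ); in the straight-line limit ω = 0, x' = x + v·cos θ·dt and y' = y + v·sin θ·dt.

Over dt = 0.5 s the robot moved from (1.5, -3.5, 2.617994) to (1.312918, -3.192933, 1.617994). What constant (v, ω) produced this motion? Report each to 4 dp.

v = 0.7500, ω = -2.0000

Δθ = 1.617994 − 2.617994 = -1.000000
ω = Δθ/dt = -1.000000/0.5 = -2.0000
R = −Δy/(cos θ' − cos θ) = -0.3750
v = R·ω = -0.3750·-2.0000 = 0.7500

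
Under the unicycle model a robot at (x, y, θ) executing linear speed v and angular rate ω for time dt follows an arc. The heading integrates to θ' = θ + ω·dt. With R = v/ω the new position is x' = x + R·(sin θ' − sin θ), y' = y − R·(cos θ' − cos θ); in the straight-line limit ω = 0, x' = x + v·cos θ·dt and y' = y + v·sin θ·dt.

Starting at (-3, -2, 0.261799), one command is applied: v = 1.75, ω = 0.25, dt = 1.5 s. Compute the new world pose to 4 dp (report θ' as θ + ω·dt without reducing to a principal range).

θ' = 0.2618 + 0.25·1.5 = 0.6368
R = v/ω = 1.75/0.25 = 7.0000
x' = -3 + 7.0000·(sin 0.6368 − sin 0.2618) = -0.6494
y' = -2 − 7.0000·(cos 0.6368 − cos 0.2618) = -0.8665

(-0.6494, -0.8665, 0.6368)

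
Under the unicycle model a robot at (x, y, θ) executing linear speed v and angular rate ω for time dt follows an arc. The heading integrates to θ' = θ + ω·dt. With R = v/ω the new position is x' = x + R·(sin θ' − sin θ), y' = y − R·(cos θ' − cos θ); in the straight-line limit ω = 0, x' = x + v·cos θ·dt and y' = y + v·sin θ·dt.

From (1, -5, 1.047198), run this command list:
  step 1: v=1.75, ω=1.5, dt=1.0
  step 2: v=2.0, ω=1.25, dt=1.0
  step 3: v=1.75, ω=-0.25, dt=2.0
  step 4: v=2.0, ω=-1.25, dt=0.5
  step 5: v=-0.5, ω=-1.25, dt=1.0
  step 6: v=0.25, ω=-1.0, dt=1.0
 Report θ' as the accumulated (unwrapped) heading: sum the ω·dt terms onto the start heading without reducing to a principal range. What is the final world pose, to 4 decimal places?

(-5.0233, -4.9453, 0.4222)

step 1: θ'=2.5472 (R=1.1667) → pose (0.6430, -3.4501, 2.5472)
step 2: θ'=3.7972 (R=1.6000) → pose (-1.2285, -3.5074, 3.7972)
step 3: θ'=3.2972 (R=-7.0000) → pose (-4.4111, -4.8741, 3.2972)
step 4: θ'=2.6722 (R=-1.6000) → pose (-5.3828, -4.7203, 2.6722)
step 5: θ'=1.4222 (R=0.4000) → pose (-5.1681, -5.1363, 1.4222)
step 6: θ'=0.4222 (R=-0.2500) → pose (-5.0233, -4.9453, 0.4222)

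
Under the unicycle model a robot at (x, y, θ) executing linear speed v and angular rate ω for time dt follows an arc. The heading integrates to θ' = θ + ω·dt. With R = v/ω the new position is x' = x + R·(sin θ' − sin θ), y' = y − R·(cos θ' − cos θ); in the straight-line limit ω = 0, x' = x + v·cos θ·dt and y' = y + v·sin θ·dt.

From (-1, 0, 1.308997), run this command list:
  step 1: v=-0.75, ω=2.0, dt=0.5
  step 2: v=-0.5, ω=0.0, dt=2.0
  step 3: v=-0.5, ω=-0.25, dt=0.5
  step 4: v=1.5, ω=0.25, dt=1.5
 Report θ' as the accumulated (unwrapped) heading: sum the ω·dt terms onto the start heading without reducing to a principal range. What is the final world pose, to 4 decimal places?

(-1.6916, 0.2733, 2.5590)

step 1: θ'=2.3090 (R=-0.3750) → pose (-0.9152, -0.3494, 2.3090)
step 2: θ'=2.3090 (straight) → pose (-0.2422, -1.0891, 2.3090)
step 3: θ'=2.1840 (R=2.0000) → pose (-0.0859, -1.2840, 2.1840)
step 4: θ'=2.5590 (R=6.0000) → pose (-1.6916, 0.2733, 2.5590)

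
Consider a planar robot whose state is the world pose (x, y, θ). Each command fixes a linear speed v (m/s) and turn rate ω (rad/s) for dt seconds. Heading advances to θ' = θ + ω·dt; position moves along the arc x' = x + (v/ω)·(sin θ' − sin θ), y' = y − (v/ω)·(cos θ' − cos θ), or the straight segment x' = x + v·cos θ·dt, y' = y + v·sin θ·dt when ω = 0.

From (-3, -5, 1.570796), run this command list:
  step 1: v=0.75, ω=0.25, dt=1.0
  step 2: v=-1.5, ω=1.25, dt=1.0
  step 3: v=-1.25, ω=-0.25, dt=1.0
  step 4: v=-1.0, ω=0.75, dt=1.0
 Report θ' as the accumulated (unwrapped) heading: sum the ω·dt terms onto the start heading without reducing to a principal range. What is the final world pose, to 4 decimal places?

step 1: θ'=1.8208 (R=3.0000) → pose (-3.0933, -4.2578, 1.8208)
step 2: θ'=3.0708 (R=-1.2000) → pose (-2.0155, -5.1579, 3.0708)
step 3: θ'=2.8208 (R=5.0000) → pose (-0.7925, -5.4004, 2.8208)
step 4: θ'=3.5708 (R=-1.3333) → pose (0.1828, -5.3475, 3.5708)

(0.1828, -5.3475, 3.5708)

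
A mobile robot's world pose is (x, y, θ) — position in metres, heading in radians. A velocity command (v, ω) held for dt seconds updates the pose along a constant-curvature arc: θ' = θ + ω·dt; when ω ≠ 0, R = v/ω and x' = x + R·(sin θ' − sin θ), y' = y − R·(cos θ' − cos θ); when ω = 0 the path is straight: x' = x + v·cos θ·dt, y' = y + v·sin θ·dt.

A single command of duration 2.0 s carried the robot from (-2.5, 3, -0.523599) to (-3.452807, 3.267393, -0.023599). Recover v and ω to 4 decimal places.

Δθ = -0.023599 − -0.523599 = 0.500000
ω = Δθ/dt = 0.500000/2.0 = 0.2500
R = Δx/(sin θ' − sin θ) = -2.0000
v = R·ω = -2.0000·0.2500 = -0.5000

v = -0.5000, ω = 0.2500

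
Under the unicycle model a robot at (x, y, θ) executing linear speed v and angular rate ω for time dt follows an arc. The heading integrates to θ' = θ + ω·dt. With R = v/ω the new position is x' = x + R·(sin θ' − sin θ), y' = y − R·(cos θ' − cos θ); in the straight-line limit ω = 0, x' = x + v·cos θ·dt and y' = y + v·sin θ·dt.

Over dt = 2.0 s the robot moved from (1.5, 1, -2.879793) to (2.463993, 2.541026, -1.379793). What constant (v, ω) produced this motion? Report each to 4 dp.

Δθ = -1.379793 − -2.879793 = 1.500000
ω = Δθ/dt = 1.500000/2.0 = 0.7500
R = −Δy/(cos θ' − cos θ) = -1.3333
v = R·ω = -1.3333·0.7500 = -1.0000

v = -1.0000, ω = 0.7500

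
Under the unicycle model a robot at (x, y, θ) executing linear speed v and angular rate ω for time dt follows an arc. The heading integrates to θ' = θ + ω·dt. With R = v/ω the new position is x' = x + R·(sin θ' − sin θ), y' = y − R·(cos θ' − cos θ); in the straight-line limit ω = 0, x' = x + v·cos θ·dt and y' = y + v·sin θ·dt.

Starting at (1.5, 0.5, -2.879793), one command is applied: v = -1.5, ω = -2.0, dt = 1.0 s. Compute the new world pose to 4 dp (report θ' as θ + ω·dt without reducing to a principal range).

θ' = -2.8798 + -2.0·1.0 = -4.8798
R = v/ω = -1.5/-2.0 = 0.7500
x' = 1.5 + 0.7500·(sin -4.8798 − sin -2.8798) = 2.4336
y' = 0.5 − 0.7500·(cos -4.8798 − cos -2.8798) = -0.3494

(2.4336, -0.3494, -4.8798)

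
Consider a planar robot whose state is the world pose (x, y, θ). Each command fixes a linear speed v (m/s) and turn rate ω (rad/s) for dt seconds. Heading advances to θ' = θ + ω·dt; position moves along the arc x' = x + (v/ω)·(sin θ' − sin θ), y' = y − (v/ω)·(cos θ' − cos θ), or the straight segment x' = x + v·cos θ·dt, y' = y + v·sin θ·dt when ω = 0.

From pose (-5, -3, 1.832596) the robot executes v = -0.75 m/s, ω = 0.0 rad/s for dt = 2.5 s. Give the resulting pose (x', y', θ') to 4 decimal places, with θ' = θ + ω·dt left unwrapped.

(-4.5147, -4.8111, 1.8326)

θ' = 1.8326 + 0.0·2.5 = 1.8326
ω = 0 → straight: x' = -5 + -0.75·cos(1.8326)·2.5 = -4.5147
y' = -3 + -0.75·sin(1.8326)·2.5 = -4.8111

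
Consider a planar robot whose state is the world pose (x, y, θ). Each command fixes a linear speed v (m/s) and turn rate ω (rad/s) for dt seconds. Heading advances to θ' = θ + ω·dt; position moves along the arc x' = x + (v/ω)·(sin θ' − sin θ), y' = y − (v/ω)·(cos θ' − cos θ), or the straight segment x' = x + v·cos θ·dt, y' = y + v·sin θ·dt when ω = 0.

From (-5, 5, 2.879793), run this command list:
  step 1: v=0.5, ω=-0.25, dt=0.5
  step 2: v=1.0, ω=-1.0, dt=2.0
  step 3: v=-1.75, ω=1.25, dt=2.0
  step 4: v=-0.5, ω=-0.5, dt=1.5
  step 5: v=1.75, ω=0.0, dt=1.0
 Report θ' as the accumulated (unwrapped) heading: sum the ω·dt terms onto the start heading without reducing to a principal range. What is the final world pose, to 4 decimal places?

step 1: θ'=2.7548 (R=-2.0000) → pose (-5.2368, 5.0796, 2.7548)
step 2: θ'=0.7548 (R=-1.0000) → pose (-5.5447, 6.7341, 0.7548)
step 3: θ'=3.2548 (R=-1.4000) → pose (-4.4274, 4.3233, 3.2548)
step 4: θ'=2.5048 (R=1.0000) → pose (-3.7198, 4.1337, 2.5048)
step 5: θ'=2.5048 (straight) → pose (-5.1268, 5.1743, 2.5048)

(-5.1268, 5.1743, 2.5048)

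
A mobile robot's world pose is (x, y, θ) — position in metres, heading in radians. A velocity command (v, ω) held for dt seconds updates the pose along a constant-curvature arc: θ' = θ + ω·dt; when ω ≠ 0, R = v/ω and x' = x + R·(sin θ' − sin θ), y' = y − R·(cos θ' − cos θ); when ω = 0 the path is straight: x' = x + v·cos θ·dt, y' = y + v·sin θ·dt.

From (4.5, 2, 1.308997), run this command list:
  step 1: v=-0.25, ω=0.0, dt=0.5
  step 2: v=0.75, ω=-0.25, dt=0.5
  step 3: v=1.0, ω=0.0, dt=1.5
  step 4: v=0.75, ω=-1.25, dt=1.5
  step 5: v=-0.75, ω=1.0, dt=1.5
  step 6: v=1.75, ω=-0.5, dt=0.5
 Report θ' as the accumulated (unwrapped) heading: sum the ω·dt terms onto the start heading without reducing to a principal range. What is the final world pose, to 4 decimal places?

(5.7467, 4.3509, 0.5590)

step 1: θ'=1.3090 (straight) → pose (4.4676, 1.8793, 1.3090)
step 2: θ'=1.1840 (R=-3.0000) → pose (4.5871, 2.2345, 1.1840)
step 3: θ'=1.1840 (straight) → pose (5.1529, 3.6237, 1.1840)
step 4: θ'=-0.6910 (R=-0.6000) → pose (6.0910, 3.8597, -0.6910)
step 5: θ'=0.8090 (R=-0.7500) → pose (5.0703, 3.7994, 0.8090)
step 6: θ'=0.5590 (R=-3.5000) → pose (5.7467, 4.3509, 0.5590)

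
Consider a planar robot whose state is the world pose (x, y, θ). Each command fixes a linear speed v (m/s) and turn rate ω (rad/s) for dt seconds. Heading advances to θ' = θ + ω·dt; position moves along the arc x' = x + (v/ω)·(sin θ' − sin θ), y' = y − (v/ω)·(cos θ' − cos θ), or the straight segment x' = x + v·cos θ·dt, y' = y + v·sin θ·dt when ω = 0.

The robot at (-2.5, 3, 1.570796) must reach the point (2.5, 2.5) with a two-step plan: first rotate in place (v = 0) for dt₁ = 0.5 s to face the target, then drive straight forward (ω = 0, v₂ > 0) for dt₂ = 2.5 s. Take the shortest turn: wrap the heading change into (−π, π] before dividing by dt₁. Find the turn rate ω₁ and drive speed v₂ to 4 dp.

ω₁ = -3.3409, v₂ = 2.0100

heading to target = atan2(2.5−3, 2.5−-2.5) = -0.0997
Δθ = wrap(-0.0997 − 1.5708) = -1.6705; ω₁ = Δθ/dt₁ = -3.3409
distance = √((2.5−-2.5)² + (2.5−3)²) = 5.0249; v₂ = distance/dt₂ = 2.0100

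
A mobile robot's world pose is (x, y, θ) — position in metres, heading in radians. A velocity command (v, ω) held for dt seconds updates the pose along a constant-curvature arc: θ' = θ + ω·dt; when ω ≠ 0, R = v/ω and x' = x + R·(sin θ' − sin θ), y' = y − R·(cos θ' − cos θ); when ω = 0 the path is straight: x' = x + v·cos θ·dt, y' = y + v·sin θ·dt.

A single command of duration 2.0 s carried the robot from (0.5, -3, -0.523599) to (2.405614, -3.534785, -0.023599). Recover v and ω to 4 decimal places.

v = 1.0000, ω = 0.2500

Δθ = -0.023599 − -0.523599 = 0.500000
ω = Δθ/dt = 0.500000/2.0 = 0.2500
R = Δx/(sin θ' − sin θ) = 4.0000
v = R·ω = 4.0000·0.2500 = 1.0000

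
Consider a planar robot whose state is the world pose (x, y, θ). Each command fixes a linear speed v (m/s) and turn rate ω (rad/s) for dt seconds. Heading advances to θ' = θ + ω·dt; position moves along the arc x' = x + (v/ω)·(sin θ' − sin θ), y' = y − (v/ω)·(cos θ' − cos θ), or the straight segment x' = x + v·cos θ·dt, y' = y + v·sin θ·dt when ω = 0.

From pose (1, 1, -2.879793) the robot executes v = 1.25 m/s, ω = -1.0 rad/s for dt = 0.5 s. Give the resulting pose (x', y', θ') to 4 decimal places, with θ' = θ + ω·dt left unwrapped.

θ' = -2.8798 + -1.0·0.5 = -3.3798
R = v/ω = 1.25/-1.0 = -1.2500
x' = 1 + -1.2500·(sin -3.3798 − sin -2.8798) = 0.3815
y' = 1 − -1.2500·(cos -3.3798 − cos -2.8798) = 0.9927

(0.3815, 0.9927, -3.3798)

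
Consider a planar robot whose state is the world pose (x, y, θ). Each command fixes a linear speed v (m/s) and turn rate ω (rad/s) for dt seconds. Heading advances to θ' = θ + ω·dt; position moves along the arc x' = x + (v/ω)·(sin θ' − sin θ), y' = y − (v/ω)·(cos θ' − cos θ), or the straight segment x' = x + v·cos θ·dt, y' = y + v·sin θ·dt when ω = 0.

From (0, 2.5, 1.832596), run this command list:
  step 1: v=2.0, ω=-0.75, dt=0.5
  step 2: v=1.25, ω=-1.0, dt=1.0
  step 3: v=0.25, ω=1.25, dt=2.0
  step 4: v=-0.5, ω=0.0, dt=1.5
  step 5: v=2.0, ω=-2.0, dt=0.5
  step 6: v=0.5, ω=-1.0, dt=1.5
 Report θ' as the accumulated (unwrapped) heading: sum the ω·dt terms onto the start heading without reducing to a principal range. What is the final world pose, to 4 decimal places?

(0.8005, 5.9535, 0.4576)

step 1: θ'=1.4576 (R=-2.6667) → pose (-0.0738, 3.4914, 1.4576)
step 2: θ'=0.4576 (R=-1.2500) → pose (0.6160, 4.4716, 0.4576)
step 3: θ'=2.9576 (R=0.2000) → pose (0.5642, 4.8477, 2.9576)
step 4: θ'=2.9576 (straight) → pose (1.3015, 4.7104, 2.9576)
step 5: θ'=1.9576 (R=-1.0000) → pose (0.5584, 5.3163, 1.9576)
step 6: θ'=0.4576 (R=-0.5000) → pose (0.8005, 5.9535, 0.4576)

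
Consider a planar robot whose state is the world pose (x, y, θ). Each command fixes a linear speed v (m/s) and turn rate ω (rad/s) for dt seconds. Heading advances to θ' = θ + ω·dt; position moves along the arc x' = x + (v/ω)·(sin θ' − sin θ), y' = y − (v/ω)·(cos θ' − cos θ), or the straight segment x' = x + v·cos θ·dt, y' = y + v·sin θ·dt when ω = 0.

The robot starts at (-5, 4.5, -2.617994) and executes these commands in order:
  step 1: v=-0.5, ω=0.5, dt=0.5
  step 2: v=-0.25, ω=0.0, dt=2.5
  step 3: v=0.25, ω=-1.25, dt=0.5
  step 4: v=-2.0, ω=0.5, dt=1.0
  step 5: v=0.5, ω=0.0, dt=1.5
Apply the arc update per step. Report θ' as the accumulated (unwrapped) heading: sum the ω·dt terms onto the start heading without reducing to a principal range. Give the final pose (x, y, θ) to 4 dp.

(-3.2379, 5.3477, -2.4930)

step 1: θ'=-2.3680 (R=-1.0000) → pose (-4.8013, 4.6506, -2.3680)
step 2: θ'=-2.3680 (straight) → pose (-4.3542, 5.0873, -2.3680)
step 3: θ'=-2.9930 (R=-0.2000) → pose (-4.4643, 5.0326, -2.9930)
step 4: θ'=-2.4930 (R=-4.0000) → pose (-2.6402, 5.8008, -2.4930)
step 5: θ'=-2.4930 (straight) → pose (-3.2379, 5.3477, -2.4930)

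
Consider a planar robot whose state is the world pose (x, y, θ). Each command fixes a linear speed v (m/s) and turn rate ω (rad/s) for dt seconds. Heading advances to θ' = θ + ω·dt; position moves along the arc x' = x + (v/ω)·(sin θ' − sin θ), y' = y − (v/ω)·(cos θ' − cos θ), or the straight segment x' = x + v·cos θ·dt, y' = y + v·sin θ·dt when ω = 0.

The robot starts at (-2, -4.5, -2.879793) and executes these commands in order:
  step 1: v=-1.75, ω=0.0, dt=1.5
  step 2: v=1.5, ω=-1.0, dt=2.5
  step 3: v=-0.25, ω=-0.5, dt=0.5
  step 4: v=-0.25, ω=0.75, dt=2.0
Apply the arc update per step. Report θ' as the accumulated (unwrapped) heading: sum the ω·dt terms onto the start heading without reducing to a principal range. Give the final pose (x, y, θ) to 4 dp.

(-1.1953, -1.9789, -4.1298)

step 1: θ'=-2.8798 (straight) → pose (0.5356, -3.8206, -2.8798)
step 2: θ'=-5.3798 (R=-1.5000) → pose (-1.0308, -1.4433, -5.3798)
step 3: θ'=-5.6298 (R=0.5000) → pose (-1.1196, -1.5308, -5.6298)
step 4: θ'=-4.1298 (R=-0.3333) → pose (-1.1953, -1.9789, -4.1298)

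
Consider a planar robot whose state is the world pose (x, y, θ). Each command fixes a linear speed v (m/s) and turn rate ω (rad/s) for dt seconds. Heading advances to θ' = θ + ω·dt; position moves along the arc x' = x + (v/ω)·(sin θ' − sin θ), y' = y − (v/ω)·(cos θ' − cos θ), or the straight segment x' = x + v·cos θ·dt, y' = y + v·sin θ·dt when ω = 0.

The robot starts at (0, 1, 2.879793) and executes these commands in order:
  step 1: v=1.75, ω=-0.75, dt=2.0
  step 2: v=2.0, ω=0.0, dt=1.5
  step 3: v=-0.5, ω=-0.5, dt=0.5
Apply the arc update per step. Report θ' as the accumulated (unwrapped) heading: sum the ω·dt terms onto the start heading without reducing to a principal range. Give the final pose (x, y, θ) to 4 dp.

step 1: θ'=1.3798 (R=-2.3333) → pose (-1.6870, 3.6968, 1.3798)
step 2: θ'=1.3798 (straight) → pose (-1.1175, 6.6422, 1.3798)
step 3: θ'=1.1298 (R=1.0000) → pose (-1.1949, 6.4052, 1.1298)

(-1.1949, 6.4052, 1.1298)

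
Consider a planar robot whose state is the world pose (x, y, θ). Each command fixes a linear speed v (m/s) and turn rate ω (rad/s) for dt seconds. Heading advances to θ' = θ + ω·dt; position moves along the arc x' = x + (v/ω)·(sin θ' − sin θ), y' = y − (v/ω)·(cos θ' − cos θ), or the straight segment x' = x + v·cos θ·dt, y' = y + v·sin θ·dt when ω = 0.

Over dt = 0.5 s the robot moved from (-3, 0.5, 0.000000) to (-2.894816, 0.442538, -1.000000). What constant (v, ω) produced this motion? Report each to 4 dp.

Δθ = -1.000000 − 0.000000 = -1.000000
ω = Δθ/dt = -1.000000/0.5 = -2.0000
R = Δx/(sin θ' − sin θ) = -0.1250
v = R·ω = -0.1250·-2.0000 = 0.2500

v = 0.2500, ω = -2.0000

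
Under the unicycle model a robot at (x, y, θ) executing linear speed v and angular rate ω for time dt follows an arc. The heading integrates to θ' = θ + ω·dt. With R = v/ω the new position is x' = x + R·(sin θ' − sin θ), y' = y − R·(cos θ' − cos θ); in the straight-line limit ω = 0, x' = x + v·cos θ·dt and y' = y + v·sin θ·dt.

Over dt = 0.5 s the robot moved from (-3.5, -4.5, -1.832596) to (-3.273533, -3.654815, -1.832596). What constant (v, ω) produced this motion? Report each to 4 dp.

v = -1.7500, ω = 0.0000

Δθ = -1.832596 − -1.832596 = 0.000000
ω = Δθ/dt = 0.000000/0.5 = 0.0000
ω = 0 → v = (Δx·cos θ + Δy·sin θ)/dt = -1.7500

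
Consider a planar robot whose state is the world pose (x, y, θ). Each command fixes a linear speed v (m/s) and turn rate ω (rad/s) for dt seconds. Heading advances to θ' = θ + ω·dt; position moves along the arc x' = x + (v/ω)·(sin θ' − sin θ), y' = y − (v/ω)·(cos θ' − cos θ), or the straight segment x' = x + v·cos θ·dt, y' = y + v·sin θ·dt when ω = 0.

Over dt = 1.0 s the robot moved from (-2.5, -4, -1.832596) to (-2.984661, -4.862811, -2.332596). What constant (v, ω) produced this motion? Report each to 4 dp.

v = 1.0000, ω = -0.5000

Δθ = -2.332596 − -1.832596 = -0.500000
ω = Δθ/dt = -0.500000/1.0 = -0.5000
R = −Δy/(cos θ' − cos θ) = -2.0000
v = R·ω = -2.0000·-0.5000 = 1.0000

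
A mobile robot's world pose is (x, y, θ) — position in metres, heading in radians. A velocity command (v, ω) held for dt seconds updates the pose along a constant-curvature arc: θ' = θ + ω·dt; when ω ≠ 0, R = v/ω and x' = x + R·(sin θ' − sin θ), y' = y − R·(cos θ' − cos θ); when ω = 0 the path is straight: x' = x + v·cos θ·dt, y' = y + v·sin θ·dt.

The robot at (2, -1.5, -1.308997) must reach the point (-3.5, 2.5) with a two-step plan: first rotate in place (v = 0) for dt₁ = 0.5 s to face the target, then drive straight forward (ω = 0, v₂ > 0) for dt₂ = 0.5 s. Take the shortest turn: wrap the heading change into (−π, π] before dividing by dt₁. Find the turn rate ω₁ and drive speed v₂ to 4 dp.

heading to target = atan2(2.5−-1.5, -3.5−2) = 2.5128
Δθ = wrap(2.5128 − -1.3090) = -2.4614; ω₁ = Δθ/dt₁ = -4.9228
distance = √((-3.5−2)² + (2.5−-1.5)²) = 6.8007; v₂ = distance/dt₂ = 13.6015

ω₁ = -4.9228, v₂ = 13.6015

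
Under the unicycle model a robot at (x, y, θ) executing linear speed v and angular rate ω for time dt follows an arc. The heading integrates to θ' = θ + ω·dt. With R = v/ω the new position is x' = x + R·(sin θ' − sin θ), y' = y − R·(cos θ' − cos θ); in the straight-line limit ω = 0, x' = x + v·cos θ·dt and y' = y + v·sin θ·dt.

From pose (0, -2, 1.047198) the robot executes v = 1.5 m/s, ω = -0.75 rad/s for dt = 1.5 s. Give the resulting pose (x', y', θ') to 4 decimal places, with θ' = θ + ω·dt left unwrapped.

θ' = 1.0472 + -0.75·1.5 = -0.0778
R = v/ω = 1.5/-0.75 = -2.0000
x' = 0 + -2.0000·(sin -0.0778 − sin 1.0472) = 1.8875
y' = -2 − -2.0000·(cos -0.0778 − cos 1.0472) = -1.0060

(1.8875, -1.0060, -0.0778)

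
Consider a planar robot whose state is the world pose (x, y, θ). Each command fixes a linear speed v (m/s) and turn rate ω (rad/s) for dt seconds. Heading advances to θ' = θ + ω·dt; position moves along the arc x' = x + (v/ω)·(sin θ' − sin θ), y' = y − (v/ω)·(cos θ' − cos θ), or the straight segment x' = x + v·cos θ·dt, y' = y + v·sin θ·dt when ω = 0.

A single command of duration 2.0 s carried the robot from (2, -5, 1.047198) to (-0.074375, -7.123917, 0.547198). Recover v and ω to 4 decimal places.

v = -1.5000, ω = -0.2500

Δθ = 0.547198 − 1.047198 = -0.500000
ω = Δθ/dt = -0.500000/2.0 = -0.2500
R = −Δy/(cos θ' − cos θ) = 6.0000
v = R·ω = 6.0000·-0.2500 = -1.5000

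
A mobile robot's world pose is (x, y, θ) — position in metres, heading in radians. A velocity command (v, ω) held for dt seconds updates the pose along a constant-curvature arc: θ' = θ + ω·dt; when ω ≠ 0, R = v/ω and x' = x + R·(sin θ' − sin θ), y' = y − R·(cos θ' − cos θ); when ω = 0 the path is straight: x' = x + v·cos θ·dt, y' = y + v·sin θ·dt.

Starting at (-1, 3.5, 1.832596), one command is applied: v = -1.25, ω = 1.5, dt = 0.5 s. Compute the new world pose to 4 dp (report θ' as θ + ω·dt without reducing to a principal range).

θ' = 1.8326 + 1.5·0.5 = 2.5826
R = v/ω = -1.25/1.5 = -0.8333
x' = -1 + -0.8333·(sin 2.5826 − sin 1.8326) = -0.6370
y' = 3.5 − -0.8333·(cos 2.5826 − cos 1.8326) = 3.0092

(-0.6370, 3.0092, 2.5826)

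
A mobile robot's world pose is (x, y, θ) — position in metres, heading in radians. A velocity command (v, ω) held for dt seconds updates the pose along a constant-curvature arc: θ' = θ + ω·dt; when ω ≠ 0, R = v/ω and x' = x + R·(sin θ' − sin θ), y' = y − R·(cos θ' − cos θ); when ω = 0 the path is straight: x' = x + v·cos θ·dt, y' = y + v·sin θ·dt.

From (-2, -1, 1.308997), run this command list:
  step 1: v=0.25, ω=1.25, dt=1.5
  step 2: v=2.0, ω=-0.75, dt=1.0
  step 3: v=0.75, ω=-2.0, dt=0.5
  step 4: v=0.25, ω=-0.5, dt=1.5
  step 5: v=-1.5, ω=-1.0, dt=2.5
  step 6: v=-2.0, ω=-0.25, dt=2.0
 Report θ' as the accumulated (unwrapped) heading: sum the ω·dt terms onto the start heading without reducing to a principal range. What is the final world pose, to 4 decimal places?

(-4.5183, 5.5545, -2.3160)

step 1: θ'=3.1840 (R=0.2000) → pose (-2.2017, -0.7484, 3.1840)
step 2: θ'=2.4340 (R=-2.6667) → pose (-4.0481, -0.1106, 2.4340)
step 3: θ'=1.4340 (R=-0.3750) → pose (-4.1758, 0.2255, 1.4340)
step 4: θ'=0.6840 (R=-0.5000) → pose (-3.9964, 0.5448, 0.6840)
step 5: θ'=-1.8160 (R=1.5000) → pose (-6.3994, 2.0715, -1.8160)
step 6: θ'=-2.3160 (R=8.0000) → pose (-4.5183, 5.5545, -2.3160)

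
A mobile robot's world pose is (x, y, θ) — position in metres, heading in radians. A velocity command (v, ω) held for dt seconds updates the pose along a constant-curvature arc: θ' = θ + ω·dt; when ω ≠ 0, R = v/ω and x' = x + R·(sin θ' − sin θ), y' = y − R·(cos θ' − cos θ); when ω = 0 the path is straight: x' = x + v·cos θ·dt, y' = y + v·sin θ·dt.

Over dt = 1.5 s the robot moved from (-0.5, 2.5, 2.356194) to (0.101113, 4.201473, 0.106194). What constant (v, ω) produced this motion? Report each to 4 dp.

Δθ = 0.106194 − 2.356194 = -2.250000
ω = Δθ/dt = -2.250000/1.5 = -1.5000
R = −Δy/(cos θ' − cos θ) = -1.0000
v = R·ω = -1.0000·-1.5000 = 1.5000

v = 1.5000, ω = -1.5000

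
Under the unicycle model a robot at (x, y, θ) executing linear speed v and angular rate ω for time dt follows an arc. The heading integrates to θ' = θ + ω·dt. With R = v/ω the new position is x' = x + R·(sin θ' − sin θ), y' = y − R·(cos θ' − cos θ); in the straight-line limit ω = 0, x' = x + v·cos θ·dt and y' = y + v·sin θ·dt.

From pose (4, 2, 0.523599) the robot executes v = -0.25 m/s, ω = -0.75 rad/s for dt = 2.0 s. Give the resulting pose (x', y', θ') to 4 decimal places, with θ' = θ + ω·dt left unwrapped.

θ' = 0.5236 + -0.75·2.0 = -0.9764
R = v/ω = -0.25/-0.75 = 0.3333
x' = 4 + 0.3333·(sin -0.9764 − sin 0.5236) = 3.5572
y' = 2 − 0.3333·(cos -0.9764 − cos 0.5236) = 2.1020

(3.5572, 2.1020, -0.9764)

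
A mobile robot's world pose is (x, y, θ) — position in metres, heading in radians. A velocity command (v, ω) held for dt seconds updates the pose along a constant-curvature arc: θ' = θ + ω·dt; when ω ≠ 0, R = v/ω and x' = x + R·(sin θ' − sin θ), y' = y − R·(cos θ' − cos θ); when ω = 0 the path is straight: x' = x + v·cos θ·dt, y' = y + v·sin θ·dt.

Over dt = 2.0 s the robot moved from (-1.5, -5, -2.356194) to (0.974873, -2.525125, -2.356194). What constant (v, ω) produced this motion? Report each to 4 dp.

v = -1.7500, ω = 0.0000

Δθ = -2.356194 − -2.356194 = 0.000000
ω = Δθ/dt = 0.000000/2.0 = 0.0000
ω = 0 → v = (Δx·cos θ + Δy·sin θ)/dt = -1.7500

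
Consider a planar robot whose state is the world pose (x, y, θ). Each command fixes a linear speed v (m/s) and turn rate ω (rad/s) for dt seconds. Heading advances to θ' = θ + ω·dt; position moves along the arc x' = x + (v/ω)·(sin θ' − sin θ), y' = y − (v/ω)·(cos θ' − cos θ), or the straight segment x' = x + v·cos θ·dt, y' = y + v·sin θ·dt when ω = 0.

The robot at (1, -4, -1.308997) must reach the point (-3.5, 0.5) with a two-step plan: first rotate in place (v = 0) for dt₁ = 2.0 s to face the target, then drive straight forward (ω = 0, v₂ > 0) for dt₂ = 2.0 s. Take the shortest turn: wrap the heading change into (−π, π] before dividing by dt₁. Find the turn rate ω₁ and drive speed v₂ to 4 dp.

heading to target = atan2(0.5−-4, -3.5−1) = 2.3562
Δθ = wrap(2.3562 − -1.3090) = -2.6180; ω₁ = Δθ/dt₁ = -1.3090
distance = √((-3.5−1)² + (0.5−-4)²) = 6.3640; v₂ = distance/dt₂ = 3.1820

ω₁ = -1.3090, v₂ = 3.1820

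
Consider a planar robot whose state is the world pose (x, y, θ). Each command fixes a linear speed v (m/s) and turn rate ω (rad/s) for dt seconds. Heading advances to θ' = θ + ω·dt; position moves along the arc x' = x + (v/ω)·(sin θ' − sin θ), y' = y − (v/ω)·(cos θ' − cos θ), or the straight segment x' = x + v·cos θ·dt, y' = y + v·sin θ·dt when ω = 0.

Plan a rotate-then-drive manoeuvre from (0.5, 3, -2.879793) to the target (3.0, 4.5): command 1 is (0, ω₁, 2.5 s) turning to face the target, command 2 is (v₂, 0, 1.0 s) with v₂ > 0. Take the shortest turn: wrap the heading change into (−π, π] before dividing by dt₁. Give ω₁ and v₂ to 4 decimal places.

heading to target = atan2(4.5−3, 3−0.5) = 0.5404
Δθ = wrap(0.5404 − -2.8798) = -2.8630; ω₁ = Δθ/dt₁ = -1.1452
distance = √((3−0.5)² + (4.5−3)²) = 2.9155; v₂ = distance/dt₂ = 2.9155

ω₁ = -1.1452, v₂ = 2.9155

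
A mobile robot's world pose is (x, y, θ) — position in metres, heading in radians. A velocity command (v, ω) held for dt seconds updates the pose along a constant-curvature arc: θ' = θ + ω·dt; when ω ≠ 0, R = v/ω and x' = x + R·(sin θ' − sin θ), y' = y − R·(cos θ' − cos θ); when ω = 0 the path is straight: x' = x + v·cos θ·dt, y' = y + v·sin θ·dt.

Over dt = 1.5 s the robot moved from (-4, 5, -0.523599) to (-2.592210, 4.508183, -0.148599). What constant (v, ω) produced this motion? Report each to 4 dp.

Δθ = -0.148599 − -0.523599 = 0.375000
ω = Δθ/dt = 0.375000/1.5 = 0.2500
R = Δx/(sin θ' − sin θ) = 4.0000
v = R·ω = 4.0000·0.2500 = 1.0000

v = 1.0000, ω = 0.2500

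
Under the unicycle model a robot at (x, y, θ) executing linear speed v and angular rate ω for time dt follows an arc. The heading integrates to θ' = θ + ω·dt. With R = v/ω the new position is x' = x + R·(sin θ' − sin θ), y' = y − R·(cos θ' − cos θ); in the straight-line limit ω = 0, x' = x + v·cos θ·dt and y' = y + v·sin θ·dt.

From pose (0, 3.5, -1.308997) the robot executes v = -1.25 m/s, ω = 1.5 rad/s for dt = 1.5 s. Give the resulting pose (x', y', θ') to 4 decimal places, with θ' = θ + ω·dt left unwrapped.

θ' = -1.3090 + 1.5·1.5 = 0.9410
R = v/ω = -1.25/1.5 = -0.8333
x' = 0 + -0.8333·(sin 0.9410 − sin -1.3090) = -1.4784
y' = 3.5 − -0.8333·(cos 0.9410 − cos -1.3090) = 3.7751

(-1.4784, 3.7751, 0.9410)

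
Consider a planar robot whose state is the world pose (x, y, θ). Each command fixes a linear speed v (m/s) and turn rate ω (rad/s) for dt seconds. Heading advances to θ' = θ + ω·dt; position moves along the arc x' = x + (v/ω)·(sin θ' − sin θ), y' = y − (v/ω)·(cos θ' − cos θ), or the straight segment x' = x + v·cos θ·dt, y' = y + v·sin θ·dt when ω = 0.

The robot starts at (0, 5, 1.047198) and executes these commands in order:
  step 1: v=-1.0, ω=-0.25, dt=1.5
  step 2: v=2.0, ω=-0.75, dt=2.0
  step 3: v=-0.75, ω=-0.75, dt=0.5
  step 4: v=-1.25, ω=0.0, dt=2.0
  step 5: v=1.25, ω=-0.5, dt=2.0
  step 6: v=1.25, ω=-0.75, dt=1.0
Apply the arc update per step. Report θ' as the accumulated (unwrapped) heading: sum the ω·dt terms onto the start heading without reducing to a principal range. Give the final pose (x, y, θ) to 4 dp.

(0.2077, 3.2083, -2.9528)

step 1: θ'=0.6722 (R=4.0000) → pose (-0.9733, 3.8702, 0.6722)
step 2: θ'=-0.8278 (R=-2.6667) → pose (2.6511, 3.5876, -0.8278)
step 3: θ'=-1.2028 (R=1.0000) → pose (2.4545, 3.9044, -1.2028)
step 4: θ'=-1.2028 (straight) → pose (1.5552, 6.2370, -1.2028)
step 5: θ'=-2.2028 (R=-2.5000) → pose (1.2397, 3.8607, -2.2028)
step 6: θ'=-2.9528 (R=-1.6667) → pose (0.2077, 3.2083, -2.9528)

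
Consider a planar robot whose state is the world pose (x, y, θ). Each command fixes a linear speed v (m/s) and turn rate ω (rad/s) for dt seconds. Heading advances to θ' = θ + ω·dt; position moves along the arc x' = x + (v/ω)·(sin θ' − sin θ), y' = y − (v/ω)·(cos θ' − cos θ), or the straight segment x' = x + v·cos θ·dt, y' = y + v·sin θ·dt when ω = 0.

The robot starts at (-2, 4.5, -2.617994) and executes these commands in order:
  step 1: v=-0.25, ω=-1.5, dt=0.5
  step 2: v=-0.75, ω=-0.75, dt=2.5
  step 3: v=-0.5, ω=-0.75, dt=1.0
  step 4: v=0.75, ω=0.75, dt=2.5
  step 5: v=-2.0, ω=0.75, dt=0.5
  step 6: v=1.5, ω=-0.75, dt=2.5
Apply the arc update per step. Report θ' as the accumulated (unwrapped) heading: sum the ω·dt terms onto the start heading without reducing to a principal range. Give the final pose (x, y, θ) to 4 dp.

(-0.4854, 6.7716, -5.6180)

step 1: θ'=-3.3680 (R=0.1667) → pose (-1.8793, 4.5181, -3.3680)
step 2: θ'=-5.2430 (R=1.0000) → pose (-1.2412, 3.0375, -5.2430)
step 3: θ'=-5.9930 (R=0.6667) → pose (-1.6255, 2.7361, -5.9930)
step 4: θ'=-4.1180 (R=1.0000) → pose (-1.0831, 4.2543, -4.1180)
step 5: θ'=-3.7430 (R=-2.6667) → pose (-0.3826, 3.5489, -3.7430)
step 6: θ'=-5.6180 (R=-2.0000) → pose (-0.4854, 6.7716, -5.6180)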